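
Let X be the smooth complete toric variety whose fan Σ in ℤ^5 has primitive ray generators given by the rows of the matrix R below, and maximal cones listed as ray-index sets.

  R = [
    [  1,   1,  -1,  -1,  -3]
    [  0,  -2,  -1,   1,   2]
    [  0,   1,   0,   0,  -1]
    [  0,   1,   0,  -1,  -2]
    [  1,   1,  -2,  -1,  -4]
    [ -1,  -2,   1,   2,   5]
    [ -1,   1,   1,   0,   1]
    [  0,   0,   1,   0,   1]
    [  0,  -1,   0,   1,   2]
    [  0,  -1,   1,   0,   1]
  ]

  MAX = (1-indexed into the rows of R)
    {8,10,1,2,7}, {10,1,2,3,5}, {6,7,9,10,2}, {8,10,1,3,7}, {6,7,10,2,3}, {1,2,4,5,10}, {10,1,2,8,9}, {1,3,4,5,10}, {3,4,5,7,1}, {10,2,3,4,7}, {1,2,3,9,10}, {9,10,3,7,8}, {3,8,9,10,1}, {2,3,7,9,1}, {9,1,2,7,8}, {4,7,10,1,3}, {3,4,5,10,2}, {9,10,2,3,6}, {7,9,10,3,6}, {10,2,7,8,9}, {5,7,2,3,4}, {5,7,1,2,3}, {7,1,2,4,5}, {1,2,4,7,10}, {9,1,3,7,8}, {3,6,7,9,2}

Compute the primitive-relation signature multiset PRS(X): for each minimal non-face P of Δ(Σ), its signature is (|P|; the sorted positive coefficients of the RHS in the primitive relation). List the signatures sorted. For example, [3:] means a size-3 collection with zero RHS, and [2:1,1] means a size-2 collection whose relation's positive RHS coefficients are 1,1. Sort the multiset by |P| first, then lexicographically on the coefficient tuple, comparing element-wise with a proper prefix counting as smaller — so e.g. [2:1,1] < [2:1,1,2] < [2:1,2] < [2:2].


|primitive collections| = 14. Relations:

  {4,9}:  v_{4} + v_{9} = 0  ⟹  sig = [2:]
  {1,6}:  v_{1} + v_{6} = v_{9}  ⟹  sig = [2:1]
  {5,8}:  v_{5} + v_{8} = v_{1}  ⟹  sig = [2:1]
  {5,6}:  v_{5} + v_{6} = v_{2} + v_{3}  ⟹  sig = [2:1,1]
  {4,8}:  v_{4} + v_{8} = v_{1} + v_{7} + v_{10}  ⟹  sig = [2:1,1,1]
  {5,9}:  v_{5} + v_{9} = v_{1} + v_{2} + v_{3}  ⟹  sig = [2:1,1,1]
  {4,6}:  v_{4} + v_{6} = v_{2} + v_{3} + v_{7} + v_{10}  ⟹  sig = [2:1,1,1,1]
  {6,8}:  v_{6} + v_{8} = v_{7} + 2·v_{9} + v_{10}  ⟹  sig = [2:1,1,2]
  {2,3,8}:  v_{2} + v_{3} + v_{8} = v_{9}  ⟹  sig = [3:1]
  {5,7,10}:  v_{5} + v_{7} + v_{10} = v_{4}  ⟹  sig = [3:1]
  {1,2,3,4}:  v_{1} + v_{2} + v_{3} + v_{4} = v_{5}  ⟹  sig = [4:1]
  {1,7,9,10}:  v_{1} + v_{7} + v_{9} + v_{10} = v_{8}  ⟹  sig = [4:1]
  {1,2,3,7,10}:  v_{1} + v_{2} + v_{3} + v_{7} + v_{10} = 0  ⟹  sig = [5:]
  {2,3,7,9,10}:  v_{2} + v_{3} + v_{7} + v_{9} + v_{10} = v_{6}  ⟹  sig = [5:1]

Sorted signature multiset PRS(X):
[[2:], [2:1], [2:1], [2:1,1], [2:1,1,1], [2:1,1,1], [2:1,1,1,1], [2:1,1,2], [3:1], [3:1], [4:1], [4:1], [5:], [5:1]]


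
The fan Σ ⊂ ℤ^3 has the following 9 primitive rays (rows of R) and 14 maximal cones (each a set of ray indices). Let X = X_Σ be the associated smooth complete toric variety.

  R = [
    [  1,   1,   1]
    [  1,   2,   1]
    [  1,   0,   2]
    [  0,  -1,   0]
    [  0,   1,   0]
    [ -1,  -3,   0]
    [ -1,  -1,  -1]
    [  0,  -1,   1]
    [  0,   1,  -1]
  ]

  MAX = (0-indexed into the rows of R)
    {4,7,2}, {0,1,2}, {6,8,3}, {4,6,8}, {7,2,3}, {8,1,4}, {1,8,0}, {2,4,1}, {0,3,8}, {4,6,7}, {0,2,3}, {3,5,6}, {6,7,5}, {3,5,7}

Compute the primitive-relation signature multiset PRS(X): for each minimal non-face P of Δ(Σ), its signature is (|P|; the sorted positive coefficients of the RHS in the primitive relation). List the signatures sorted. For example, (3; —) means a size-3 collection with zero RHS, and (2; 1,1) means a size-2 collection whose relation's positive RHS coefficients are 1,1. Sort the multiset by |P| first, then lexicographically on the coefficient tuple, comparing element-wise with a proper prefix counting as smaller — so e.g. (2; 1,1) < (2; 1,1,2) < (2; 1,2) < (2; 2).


Primitive collections (16):

  • {0,6}:  v_{0} + v_{6} = 0  →  sig = (2; —)
  • {3,4}:  v_{3} + v_{4} = 0  →  sig = (2; —)
  • {7,8}:  v_{7} + v_{8} = 0  →  sig = (2; —)
  • {0,4}:  v_{0} + v_{4} = v_{1}  →  sig = (2; 1)
  • {0,7}:  v_{0} + v_{7} = v_{2}  →  sig = (2; 1)
  • {1,3}:  v_{1} + v_{3} = v_{0}  →  sig = (2; 1)
  • {1,5}:  v_{1} + v_{5} = v_{7}  →  sig = (2; 1)
  • {1,6}:  v_{1} + v_{6} = v_{4}  →  sig = (2; 1)
  • {2,6}:  v_{2} + v_{6} = v_{7}  →  sig = (2; 1)
  • {2,8}:  v_{2} + v_{8} = v_{0}  →  sig = (2; 1)
  • {0,5}:  v_{0} + v_{5} = v_{3} + v_{7}  →  sig = (2; 1,1)
  • {1,7}:  v_{1} + v_{7} = v_{2} + v_{4}  →  sig = (2; 1,1)
  • {4,5}:  v_{4} + v_{5} = v_{6} + v_{7}  →  sig = (2; 1,1)
  • {5,8}:  v_{5} + v_{8} = v_{3} + v_{6}  →  sig = (2; 1,1)
  • {2,5}:  v_{2} + v_{5} = v_{3} + 2·v_{7}  →  sig = (2; 1,2)
  • {3,6,7}:  v_{3} + v_{6} + v_{7} = v_{5}  →  sig = (3; 1)

so the primitive-relation signature multiset is
    |P|=2: 15 collections, coeffs (), (), (), (1), (1), (1), (1), (1), (1), (1), (1,1), (1,1), (1,1), (1,1), (1,2)
    |P|=3: 1 collection, coeffs (1)


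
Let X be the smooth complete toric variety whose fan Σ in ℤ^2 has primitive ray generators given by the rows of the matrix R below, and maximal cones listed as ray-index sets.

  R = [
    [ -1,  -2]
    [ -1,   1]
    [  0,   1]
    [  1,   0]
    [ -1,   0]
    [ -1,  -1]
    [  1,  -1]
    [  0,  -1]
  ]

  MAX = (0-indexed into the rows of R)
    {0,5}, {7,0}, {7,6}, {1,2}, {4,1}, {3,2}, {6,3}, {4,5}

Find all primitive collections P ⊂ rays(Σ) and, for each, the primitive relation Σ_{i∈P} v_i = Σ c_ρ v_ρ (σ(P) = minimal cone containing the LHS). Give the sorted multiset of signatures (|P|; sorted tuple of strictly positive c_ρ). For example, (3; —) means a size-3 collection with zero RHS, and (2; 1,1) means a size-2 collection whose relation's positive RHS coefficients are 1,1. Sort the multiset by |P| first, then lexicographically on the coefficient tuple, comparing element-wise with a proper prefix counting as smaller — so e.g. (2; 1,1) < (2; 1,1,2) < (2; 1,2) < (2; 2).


Δ(Σ) — 8 vertices, 20 min non-faces:

  P = {1,6}:  v_{1} + v_{6} = 0  ⇒ sig = (2; —)
  P = {2,7}:  v_{2} + v_{7} = 0  ⇒ sig = (2; —)
  P = {3,4}:  v_{3} + v_{4} = 0  ⇒ sig = (2; —)
  P = {0,2}:  v_{0} + v_{2} = v_{5}  ⇒ sig = (2; 1)
  P = {1,3}:  v_{1} + v_{3} = v_{2}  ⇒ sig = (2; 1)
  P = {1,7}:  v_{1} + v_{7} = v_{4}  ⇒ sig = (2; 1)
  P = {2,4}:  v_{2} + v_{4} = v_{1}  ⇒ sig = (2; 1)
  P = {2,5}:  v_{2} + v_{5} = v_{4}  ⇒ sig = (2; 1)
  P = {2,6}:  v_{2} + v_{6} = v_{3}  ⇒ sig = (2; 1)
  P = {3,5}:  v_{3} + v_{5} = v_{7}  ⇒ sig = (2; 1)
  P = {3,7}:  v_{3} + v_{7} = v_{6}  ⇒ sig = (2; 1)
  P = {4,6}:  v_{4} + v_{6} = v_{7}  ⇒ sig = (2; 1)
  P = {4,7}:  v_{4} + v_{7} = v_{5}  ⇒ sig = (2; 1)
  P = {5,7}:  v_{5} + v_{7} = v_{0}  ⇒ sig = (2; 1)
  P = {0,1}:  v_{0} + v_{1} = v_{4} + v_{5}  ⇒ sig = (2; 1,1)
  P = {0,3}:  v_{0} + v_{3} = 2·v_{7}  ⇒ sig = (2; 2)
  P = {0,4}:  v_{0} + v_{4} = 2·v_{5}  ⇒ sig = (2; 2)
  P = {1,5}:  v_{1} + v_{5} = 2·v_{4}  ⇒ sig = (2; 2)
  P = {5,6}:  v_{5} + v_{6} = 2·v_{7}  ⇒ sig = (2; 2)
  P = {0,6}:  v_{0} + v_{6} = 3·v_{7}  ⇒ sig = (2; 3)

so the primitive-relation signature multiset is
    |P|=2: 20 collections, coeffs (), (), (), (1), (1), (1), (1), (1), (1), (1), (1), (1), (1), (1), (1,1), (2), (2), (2), (2), (3)


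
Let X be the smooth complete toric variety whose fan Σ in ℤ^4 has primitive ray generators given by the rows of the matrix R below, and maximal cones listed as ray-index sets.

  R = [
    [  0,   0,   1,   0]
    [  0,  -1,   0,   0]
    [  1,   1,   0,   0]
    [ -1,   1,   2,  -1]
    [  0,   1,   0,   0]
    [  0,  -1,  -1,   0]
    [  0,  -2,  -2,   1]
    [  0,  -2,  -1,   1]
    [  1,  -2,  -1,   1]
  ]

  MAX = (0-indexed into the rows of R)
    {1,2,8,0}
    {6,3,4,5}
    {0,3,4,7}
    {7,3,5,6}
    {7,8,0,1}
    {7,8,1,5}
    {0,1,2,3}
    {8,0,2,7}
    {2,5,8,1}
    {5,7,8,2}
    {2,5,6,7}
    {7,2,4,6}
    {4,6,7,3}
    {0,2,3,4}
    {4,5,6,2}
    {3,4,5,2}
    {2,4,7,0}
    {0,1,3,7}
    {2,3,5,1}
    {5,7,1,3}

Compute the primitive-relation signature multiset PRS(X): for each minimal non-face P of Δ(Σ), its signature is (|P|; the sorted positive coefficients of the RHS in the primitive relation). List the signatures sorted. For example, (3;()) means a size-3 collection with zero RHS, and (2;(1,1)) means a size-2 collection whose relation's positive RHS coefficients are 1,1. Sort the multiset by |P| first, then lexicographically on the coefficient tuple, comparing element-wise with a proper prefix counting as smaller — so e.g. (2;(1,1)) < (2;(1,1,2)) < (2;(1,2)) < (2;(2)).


The 11 primitive collections of Σ (r=9, n=4):

  • {1,4}:  v_{1} + v_{4} = 0 — sig = (2;())
  • {0,5}:  v_{0} + v_{5} = v_{1} — sig = (2;(1))
  • {0,6}:  v_{0} + v_{6} = v_{7} — sig = (2;(1))
  • {1,6}:  v_{1} + v_{6} = v_{5} + v_{7} — sig = (2;(1,1))
  • {3,8}:  v_{3} + v_{8} = v_{0} + v_{1} — sig = (2;(1,1))
  • {4,8}:  v_{4} + v_{8} = v_{2} + v_{7} — sig = (2;(1,1))
  • {6,8}:  v_{6} + v_{8} = v_{2} + v_{5} + 2·v_{7} — sig = (2;(1,1,2))
  • {2,3,6}:  v_{2} + v_{3} + v_{6} = 0 — sig = (3;())
  • {1,2,7}:  v_{1} + v_{2} + v_{7} = v_{8} — sig = (3;(1))
  • {2,3,7}:  v_{2} + v_{3} + v_{7} = v_{0} — sig = (3;(1))
  • {4,5,7}:  v_{4} + v_{5} + v_{7} = v_{6} — sig = (3;(1))

Sorted signature multiset PRS(X):
{ (2;()),  (2;(1)) ×2,  (2;(1,1)) ×3,  (2;(1,1,2)),  (3;()),  (3;(1)) ×3 }


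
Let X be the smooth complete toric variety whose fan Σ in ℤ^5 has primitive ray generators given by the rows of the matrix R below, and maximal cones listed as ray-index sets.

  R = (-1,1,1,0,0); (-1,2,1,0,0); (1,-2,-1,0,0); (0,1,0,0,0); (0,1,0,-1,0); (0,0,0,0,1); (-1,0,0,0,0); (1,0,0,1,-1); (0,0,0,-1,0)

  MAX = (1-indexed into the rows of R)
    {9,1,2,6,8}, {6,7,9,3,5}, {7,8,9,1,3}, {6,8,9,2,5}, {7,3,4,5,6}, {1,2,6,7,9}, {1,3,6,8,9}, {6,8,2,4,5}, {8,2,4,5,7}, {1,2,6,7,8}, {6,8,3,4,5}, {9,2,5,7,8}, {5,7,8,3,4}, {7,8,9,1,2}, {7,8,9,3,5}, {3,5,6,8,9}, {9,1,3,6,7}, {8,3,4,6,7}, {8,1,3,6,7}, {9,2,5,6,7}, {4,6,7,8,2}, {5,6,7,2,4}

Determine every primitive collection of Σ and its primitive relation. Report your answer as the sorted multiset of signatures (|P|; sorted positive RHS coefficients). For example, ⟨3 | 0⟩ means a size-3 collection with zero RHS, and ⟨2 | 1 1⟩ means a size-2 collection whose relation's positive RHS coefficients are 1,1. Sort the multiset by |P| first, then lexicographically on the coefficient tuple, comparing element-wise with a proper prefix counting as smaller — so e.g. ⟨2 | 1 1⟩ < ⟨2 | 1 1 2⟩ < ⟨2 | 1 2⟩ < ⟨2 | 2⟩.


The 6 primitive collections of Σ (r=9, n=5):

  {2,3}:  v_{2} + v_{3} = 0 — sig = ⟨2 | 0⟩
  {1,4}:  v_{1} + v_{4} = v_{2} — sig = ⟨2 | 1⟩
  {4,9}:  v_{4} + v_{9} = v_{5} — sig = ⟨2 | 1⟩
  {1,5}:  v_{1} + v_{5} = v_{2} + v_{9} — sig = ⟨2 | 1 1⟩
  {6,7,8,9}:  v_{6} + v_{7} + v_{8} + v_{9} = 0 — sig = ⟨4 | 0⟩
  {5,6,7,8}:  v_{5} + v_{6} + v_{7} + v_{8} = v_{4} — sig = ⟨4 | 1⟩

Sorted signature multiset PRS(X):
    |P|=2: 4 collections, coeffs (), (1), (1), (1,1)
    |P|=4: 2 collections, coeffs (), (1)


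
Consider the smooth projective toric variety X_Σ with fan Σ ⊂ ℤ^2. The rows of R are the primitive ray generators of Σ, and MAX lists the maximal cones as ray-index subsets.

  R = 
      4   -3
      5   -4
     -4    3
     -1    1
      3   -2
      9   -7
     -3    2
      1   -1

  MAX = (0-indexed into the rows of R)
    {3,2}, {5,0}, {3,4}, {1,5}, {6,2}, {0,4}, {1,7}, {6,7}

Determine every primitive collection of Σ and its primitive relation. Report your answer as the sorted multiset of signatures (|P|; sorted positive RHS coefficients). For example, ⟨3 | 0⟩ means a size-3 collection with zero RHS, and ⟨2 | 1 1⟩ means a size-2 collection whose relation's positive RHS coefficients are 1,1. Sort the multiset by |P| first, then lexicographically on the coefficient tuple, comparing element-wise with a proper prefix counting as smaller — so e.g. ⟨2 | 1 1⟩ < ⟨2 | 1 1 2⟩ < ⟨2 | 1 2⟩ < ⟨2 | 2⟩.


20 collections generate NE(X_Σ); each relation:

  P = {0,2}:  v_{0} + v_{2} = 0  ⟹  sig = ⟨2 | 0⟩
  P = {3,7}:  v_{3} + v_{7} = 0  ⟹  sig = ⟨2 | 0⟩
  P = {4,6}:  v_{4} + v_{6} = 0  ⟹  sig = ⟨2 | 0⟩
  P = {0,1}:  v_{0} + v_{1} = v_{5}  ⟹  sig = ⟨2 | 1⟩
  P = {0,3}:  v_{0} + v_{3} = v_{4}  ⟹  sig = ⟨2 | 1⟩
  P = {0,6}:  v_{0} + v_{6} = v_{7}  ⟹  sig = ⟨2 | 1⟩
  P = {0,7}:  v_{0} + v_{7} = v_{1}  ⟹  sig = ⟨2 | 1⟩
  P = {1,2}:  v_{1} + v_{2} = v_{7}  ⟹  sig = ⟨2 | 1⟩
  P = {1,3}:  v_{1} + v_{3} = v_{0}  ⟹  sig = ⟨2 | 1⟩
  P = {2,4}:  v_{2} + v_{4} = v_{3}  ⟹  sig = ⟨2 | 1⟩
  P = {2,5}:  v_{2} + v_{5} = v_{1}  ⟹  sig = ⟨2 | 1⟩
  P = {2,7}:  v_{2} + v_{7} = v_{6}  ⟹  sig = ⟨2 | 1⟩
  P = {3,6}:  v_{3} + v_{6} = v_{2}  ⟹  sig = ⟨2 | 1⟩
  P = {4,7}:  v_{4} + v_{7} = v_{0}  ⟹  sig = ⟨2 | 1⟩
  P = {5,6}:  v_{5} + v_{6} = v_{1} + v_{7}  ⟹  sig = ⟨2 | 1 1⟩
  P = {1,4}:  v_{1} + v_{4} = 2·v_{0}  ⟹  sig = ⟨2 | 2⟩
  P = {1,6}:  v_{1} + v_{6} = 2·v_{7}  ⟹  sig = ⟨2 | 2⟩
  P = {3,5}:  v_{3} + v_{5} = 2·v_{0}  ⟹  sig = ⟨2 | 2⟩
  P = {5,7}:  v_{5} + v_{7} = 2·v_{1}  ⟹  sig = ⟨2 | 2⟩
  P = {4,5}:  v_{4} + v_{5} = 3·v_{0}  ⟹  sig = ⟨2 | 3⟩

Sorted signature multiset PRS(X):
    ⟨2 | 0⟩
    ⟨2 | 0⟩
    ⟨2 | 0⟩
    ⟨2 | 1⟩
    ⟨2 | 1⟩
    ⟨2 | 1⟩
    ⟨2 | 1⟩
    ⟨2 | 1⟩
    ⟨2 | 1⟩
    ⟨2 | 1⟩
    ⟨2 | 1⟩
    ⟨2 | 1⟩
    ⟨2 | 1⟩
    ⟨2 | 1⟩
    ⟨2 | 1 1⟩
    ⟨2 | 2⟩
    ⟨2 | 2⟩
    ⟨2 | 2⟩
    ⟨2 | 2⟩
    ⟨2 | 3⟩


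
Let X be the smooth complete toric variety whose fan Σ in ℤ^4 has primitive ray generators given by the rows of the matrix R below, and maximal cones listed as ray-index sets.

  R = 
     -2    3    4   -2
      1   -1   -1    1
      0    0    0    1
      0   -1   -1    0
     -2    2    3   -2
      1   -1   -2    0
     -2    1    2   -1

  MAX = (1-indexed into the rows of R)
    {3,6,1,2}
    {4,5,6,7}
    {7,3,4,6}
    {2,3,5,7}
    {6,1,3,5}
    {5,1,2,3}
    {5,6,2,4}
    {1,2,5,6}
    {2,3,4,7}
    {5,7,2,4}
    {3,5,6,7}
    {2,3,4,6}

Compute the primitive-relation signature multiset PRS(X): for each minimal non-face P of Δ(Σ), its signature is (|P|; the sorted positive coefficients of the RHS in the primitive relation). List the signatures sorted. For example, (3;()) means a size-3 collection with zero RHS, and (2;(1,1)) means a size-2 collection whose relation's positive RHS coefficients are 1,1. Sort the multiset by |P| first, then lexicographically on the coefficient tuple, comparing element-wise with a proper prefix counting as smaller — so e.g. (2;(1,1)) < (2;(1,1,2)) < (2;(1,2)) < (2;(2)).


Σ has 5 primitive collections:

  {1,4}:  v_{1} + v_{4} = v_{5}  ⇒ sig = (2;(1))
  {1,7}:  v_{1} + v_{7} = v_{3} + 2·v_{5}  ⇒ sig = (2;(1,2))
  {2,6,7}:  v_{2} + v_{6} + v_{7} = v_{4}  ⇒ sig = (3;(1))
  {3,4,5}:  v_{3} + v_{4} + v_{5} = v_{7}  ⇒ sig = (3;(1))
  {2,3,5,6}:  v_{2} + v_{3} + v_{5} + v_{6} = 0  ⇒ sig = (4;())

Signatures (|P|; sorted positive RHS coefficients), sorted:
    |P|=2: 2 collections, coeffs (1), (1,2)
    |P|=3: 2 collections, coeffs (1), (1)
    |P|=4: 1 collection, coeffs ()


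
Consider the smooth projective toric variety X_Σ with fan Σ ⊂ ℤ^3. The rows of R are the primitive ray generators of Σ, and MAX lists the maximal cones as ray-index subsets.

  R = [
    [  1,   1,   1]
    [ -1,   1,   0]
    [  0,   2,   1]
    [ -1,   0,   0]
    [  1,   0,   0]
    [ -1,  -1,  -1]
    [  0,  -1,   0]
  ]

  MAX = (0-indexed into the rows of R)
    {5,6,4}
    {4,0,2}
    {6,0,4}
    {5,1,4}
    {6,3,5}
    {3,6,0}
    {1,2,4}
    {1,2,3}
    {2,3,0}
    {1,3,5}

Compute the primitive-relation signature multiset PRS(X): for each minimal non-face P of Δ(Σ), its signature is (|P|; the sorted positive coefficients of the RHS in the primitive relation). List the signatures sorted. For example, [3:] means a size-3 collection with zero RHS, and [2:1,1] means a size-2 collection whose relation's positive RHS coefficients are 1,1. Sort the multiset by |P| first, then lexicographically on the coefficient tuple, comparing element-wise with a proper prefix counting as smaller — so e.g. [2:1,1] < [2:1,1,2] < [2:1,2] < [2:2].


Δ(Σ) — 7 vertices, 6 min non-faces:

  P = {0,5}:  v_{0} + v_{5} = 0  ⟹  sig = [2:]
  P = {3,4}:  v_{3} + v_{4} = 0  ⟹  sig = [2:]
  P = {0,1}:  v_{0} + v_{1} = v_{2}  ⟹  sig = [2:1]
  P = {1,6}:  v_{1} + v_{6} = v_{3}  ⟹  sig = [2:1]
  P = {2,5}:  v_{2} + v_{5} = v_{1}  ⟹  sig = [2:1]
  P = {2,6}:  v_{2} + v_{6} = v_{0} + v_{3}  ⟹  sig = [2:1,1]

so the primitive-relation signature multiset is
    |P|=2: 6 collections, coeffs (), (), (1), (1), (1), (1,1)


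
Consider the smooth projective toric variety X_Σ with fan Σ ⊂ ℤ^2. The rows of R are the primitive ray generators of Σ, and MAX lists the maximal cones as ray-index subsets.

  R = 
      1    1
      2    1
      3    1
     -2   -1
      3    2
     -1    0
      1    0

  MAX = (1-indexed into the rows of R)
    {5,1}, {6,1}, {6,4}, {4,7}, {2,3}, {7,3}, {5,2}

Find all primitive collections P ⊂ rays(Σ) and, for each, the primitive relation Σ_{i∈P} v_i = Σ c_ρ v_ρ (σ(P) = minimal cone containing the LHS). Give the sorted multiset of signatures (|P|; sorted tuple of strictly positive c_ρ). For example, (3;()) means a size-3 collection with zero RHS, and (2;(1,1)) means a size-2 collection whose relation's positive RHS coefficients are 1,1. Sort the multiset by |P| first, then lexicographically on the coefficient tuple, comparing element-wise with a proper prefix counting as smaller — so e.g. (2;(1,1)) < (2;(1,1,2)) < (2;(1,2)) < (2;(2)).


14 minimal non-faces of Δ(Σ) (on 7 rays):

  {2,4}:  v_{2} + v_{4} = 0  ⇒ sig = (2;())
  {6,7}:  v_{6} + v_{7} = 0  ⇒ sig = (2;())
  {1,2}:  v_{1} + v_{2} = v_{5}  ⇒ sig = (2;(1))
  {1,4}:  v_{1} + v_{4} = v_{6}  ⇒ sig = (2;(1))
  {1,7}:  v_{1} + v_{7} = v_{2}  ⇒ sig = (2;(1))
  {2,6}:  v_{2} + v_{6} = v_{1}  ⇒ sig = (2;(1))
  {2,7}:  v_{2} + v_{7} = v_{3}  ⇒ sig = (2;(1))
  {3,4}:  v_{3} + v_{4} = v_{7}  ⇒ sig = (2;(1))
  {3,6}:  v_{3} + v_{6} = v_{2}  ⇒ sig = (2;(1))
  {4,5}:  v_{4} + v_{5} = v_{1}  ⇒ sig = (2;(1))
  {1,3}:  v_{1} + v_{3} = 2·v_{2}  ⇒ sig = (2;(2))
  {5,6}:  v_{5} + v_{6} = 2·v_{1}  ⇒ sig = (2;(2))
  {5,7}:  v_{5} + v_{7} = 2·v_{2}  ⇒ sig = (2;(2))
  {3,5}:  v_{3} + v_{5} = 3·v_{2}  ⇒ sig = (2;(3))

Hence PRS(X_Σ) =
{ (2;()) ×2,  (2;(1)) ×8,  (2;(2)) ×3,  (2;(3)) }


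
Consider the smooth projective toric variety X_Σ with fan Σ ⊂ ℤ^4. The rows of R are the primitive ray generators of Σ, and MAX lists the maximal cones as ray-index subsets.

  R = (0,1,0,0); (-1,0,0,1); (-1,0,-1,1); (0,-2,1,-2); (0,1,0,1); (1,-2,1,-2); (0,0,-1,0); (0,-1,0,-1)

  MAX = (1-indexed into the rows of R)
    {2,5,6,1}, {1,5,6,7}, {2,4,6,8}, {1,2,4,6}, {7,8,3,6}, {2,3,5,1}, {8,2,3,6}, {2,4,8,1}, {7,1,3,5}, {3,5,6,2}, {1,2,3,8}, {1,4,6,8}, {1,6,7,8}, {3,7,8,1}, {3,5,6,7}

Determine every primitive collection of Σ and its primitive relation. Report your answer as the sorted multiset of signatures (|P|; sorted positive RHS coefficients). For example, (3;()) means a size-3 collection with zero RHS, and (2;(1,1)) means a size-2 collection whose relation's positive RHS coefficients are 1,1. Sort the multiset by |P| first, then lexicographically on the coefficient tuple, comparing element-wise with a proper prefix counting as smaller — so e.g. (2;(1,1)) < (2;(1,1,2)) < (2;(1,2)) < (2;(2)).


7 collections generate NE(X_Σ); each relation:

  P={5,8}:  v_{5} + v_{8} = 0  →  sig = (2;())
  P={2,7}:  v_{2} + v_{7} = v_{3}  →  sig = (2;(1))
  P={4,5}:  v_{4} + v_{5} = v_{1} + v_{2} + v_{6}  →  sig = (2;(1,1,1))
  P={3,4}:  v_{3} + v_{4} = v_{2} + 2·v_{8}  →  sig = (2;(1,2))
  P={4,7}:  v_{4} + v_{7} = 2·v_{8}  →  sig = (2;(2))
  P={1,3,6}:  v_{1} + v_{3} + v_{6} = v_{8}  →  sig = (3;(1))
  P={1,2,6,8}:  v_{1} + v_{2} + v_{6} + v_{8} = v_{4}  →  sig = (4;(1))

Sorted signature multiset PRS(X):
    |P|=2: 5 collections, coeffs (), (1), (1,1,1), (1,2), (2)
    |P|=3: 1 collection, coeffs (1)
    |P|=4: 1 collection, coeffs (1)


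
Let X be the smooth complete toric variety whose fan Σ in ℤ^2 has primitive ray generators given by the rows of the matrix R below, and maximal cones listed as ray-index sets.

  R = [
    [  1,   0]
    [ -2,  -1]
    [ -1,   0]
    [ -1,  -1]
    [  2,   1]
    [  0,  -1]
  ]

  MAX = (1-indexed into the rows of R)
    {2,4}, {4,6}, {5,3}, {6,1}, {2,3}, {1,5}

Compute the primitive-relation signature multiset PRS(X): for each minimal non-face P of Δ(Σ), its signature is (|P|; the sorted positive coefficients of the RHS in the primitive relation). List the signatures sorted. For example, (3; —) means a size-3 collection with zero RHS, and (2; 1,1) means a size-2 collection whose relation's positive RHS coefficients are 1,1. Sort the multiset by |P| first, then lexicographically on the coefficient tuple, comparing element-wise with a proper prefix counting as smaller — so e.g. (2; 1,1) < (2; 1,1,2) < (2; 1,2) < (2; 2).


9 collections generate NE(X_Σ); each relation:

  • {1,3}:  v_{1} + v_{3} = 0  →  sig = (2; —)
  • {2,5}:  v_{2} + v_{5} = 0  →  sig = (2; —)
  • {1,2}:  v_{1} + v_{2} = v_{4}  →  sig = (2; 1)
  • {1,4}:  v_{1} + v_{4} = v_{6}  →  sig = (2; 1)
  • {3,4}:  v_{3} + v_{4} = v_{2}  →  sig = (2; 1)
  • {3,6}:  v_{3} + v_{6} = v_{4}  →  sig = (2; 1)
  • {4,5}:  v_{4} + v_{5} = v_{1}  →  sig = (2; 1)
  • {2,6}:  v_{2} + v_{6} = 2·v_{4}  →  sig = (2; 2)
  • {5,6}:  v_{5} + v_{6} = 2·v_{1}  →  sig = (2; 2)

Sorted signature multiset PRS(X):
    (2; —)
    (2; —)
    (2; 1)
    (2; 1)
    (2; 1)
    (2; 1)
    (2; 1)
    (2; 2)
    (2; 2)


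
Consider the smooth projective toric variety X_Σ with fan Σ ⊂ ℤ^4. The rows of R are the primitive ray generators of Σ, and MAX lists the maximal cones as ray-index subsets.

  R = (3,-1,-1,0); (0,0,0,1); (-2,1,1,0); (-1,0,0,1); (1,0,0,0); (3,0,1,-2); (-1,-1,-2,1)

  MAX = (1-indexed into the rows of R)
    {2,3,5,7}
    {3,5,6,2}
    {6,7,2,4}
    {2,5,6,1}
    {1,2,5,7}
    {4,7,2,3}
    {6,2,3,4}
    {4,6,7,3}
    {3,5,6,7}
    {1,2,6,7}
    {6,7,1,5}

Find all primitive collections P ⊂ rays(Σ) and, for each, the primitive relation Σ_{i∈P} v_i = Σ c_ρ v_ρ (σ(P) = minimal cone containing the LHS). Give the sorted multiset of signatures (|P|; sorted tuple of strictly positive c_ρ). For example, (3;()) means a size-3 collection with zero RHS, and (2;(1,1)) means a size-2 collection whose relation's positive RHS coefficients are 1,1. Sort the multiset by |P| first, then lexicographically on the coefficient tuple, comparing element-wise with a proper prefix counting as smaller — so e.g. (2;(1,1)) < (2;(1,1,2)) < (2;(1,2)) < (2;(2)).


Minimal non-faces — 5 found among 7 rays, 11 max cones:

  P = {1,3}:  v_{1} + v_{3} = v_{5}  ⇒ sig = (2;(1))
  P = {4,5}:  v_{4} + v_{5} = v_{2}  ⇒ sig = (2;(1))
  P = {1,4}:  v_{1} + v_{4} = 2·v_{2} + v_{6} + v_{7}  ⇒ sig = (2;(1,1,2))
  P = {2,3,6,7}:  v_{2} + v_{3} + v_{6} + v_{7} = 0  ⇒ sig = (4;())
  P = {2,5,6,7}:  v_{2} + v_{5} + v_{6} + v_{7} = v_{1}  ⇒ sig = (4;(1))

Hence PRS(X_Σ) =
    |P|=2: 3 collections, coeffs (1), (1), (1,1,2)
    |P|=4: 2 collections, coeffs (), (1)


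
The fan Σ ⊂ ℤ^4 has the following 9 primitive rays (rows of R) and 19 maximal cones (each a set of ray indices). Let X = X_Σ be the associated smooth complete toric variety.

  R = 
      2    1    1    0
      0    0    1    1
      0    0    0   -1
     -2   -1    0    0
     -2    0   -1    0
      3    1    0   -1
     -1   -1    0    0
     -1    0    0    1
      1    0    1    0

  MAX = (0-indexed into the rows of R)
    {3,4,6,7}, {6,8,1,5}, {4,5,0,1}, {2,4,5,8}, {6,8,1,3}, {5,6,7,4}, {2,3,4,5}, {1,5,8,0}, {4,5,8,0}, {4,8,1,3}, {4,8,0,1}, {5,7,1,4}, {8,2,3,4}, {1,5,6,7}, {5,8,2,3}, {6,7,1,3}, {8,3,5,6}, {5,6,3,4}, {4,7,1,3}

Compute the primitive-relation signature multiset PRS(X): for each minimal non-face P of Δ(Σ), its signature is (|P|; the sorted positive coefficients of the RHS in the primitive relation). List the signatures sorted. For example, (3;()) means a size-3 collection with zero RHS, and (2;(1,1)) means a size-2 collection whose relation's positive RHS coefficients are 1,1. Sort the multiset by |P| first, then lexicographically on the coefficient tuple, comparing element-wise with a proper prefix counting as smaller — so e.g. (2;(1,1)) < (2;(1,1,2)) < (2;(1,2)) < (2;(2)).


The 14 primitive collections of Σ (r=9, n=4):

  {0,6}:  v_{0} + v_{6} = v_{8}  →  sig = (2;(1))
  {7,8}:  v_{7} + v_{8} = v_{1}  →  sig = (2;(1))
  {2,7}:  v_{2} + v_{7} = v_{4} + v_{8}  →  sig = (2;(1,1))
  {0,7}:  v_{0} + v_{7} = 2·v_{1} + v_{4} + v_{5}  →  sig = (2;(1,1,2))
  {0,3}:  v_{0} + v_{3} = v_{4} + 2·v_{8}  →  sig = (2;(1,2))
  {1,2}:  v_{1} + v_{2} = v_{4} + 2·v_{8}  →  sig = (2;(1,2))
  {2,6}:  v_{2} + v_{6} = 2·v_{3} + v_{5}  →  sig = (2;(1,2))
  {0,2}:  v_{0} + v_{2} = 2·v_{4} + v_{5} + 3·v_{8}  →  sig = (2;(1,2,3))
  {3,5,7}:  v_{3} + v_{5} + v_{7} = 0  →  sig = (3;())
  {1,3,5}:  v_{1} + v_{3} + v_{5} = v_{8}  →  sig = (3;(1))
  {4,6,8}:  v_{4} + v_{6} + v_{8} = v_{3}  →  sig = (3;(1))
  {1,4,6}:  v_{1} + v_{4} + v_{6} = v_{3} + v_{7}  →  sig = (3;(1,1))
  {1,4,5,8}:  v_{1} + v_{4} + v_{5} + v_{8} = v_{0}  →  sig = (4;(1))
  {3,4,5,8}:  v_{3} + v_{4} + v_{5} + v_{8} = v_{2}  →  sig = (4;(1))

Sorted signature multiset PRS(X):
{ (2;(1)) ×2,  (2;(1,1)),  (2;(1,1,2)),  (2;(1,2)) ×3,  (2;(1,2,3)),  (3;()),  (3;(1)) ×2,  (3;(1,1)),  (4;(1)) ×2 }


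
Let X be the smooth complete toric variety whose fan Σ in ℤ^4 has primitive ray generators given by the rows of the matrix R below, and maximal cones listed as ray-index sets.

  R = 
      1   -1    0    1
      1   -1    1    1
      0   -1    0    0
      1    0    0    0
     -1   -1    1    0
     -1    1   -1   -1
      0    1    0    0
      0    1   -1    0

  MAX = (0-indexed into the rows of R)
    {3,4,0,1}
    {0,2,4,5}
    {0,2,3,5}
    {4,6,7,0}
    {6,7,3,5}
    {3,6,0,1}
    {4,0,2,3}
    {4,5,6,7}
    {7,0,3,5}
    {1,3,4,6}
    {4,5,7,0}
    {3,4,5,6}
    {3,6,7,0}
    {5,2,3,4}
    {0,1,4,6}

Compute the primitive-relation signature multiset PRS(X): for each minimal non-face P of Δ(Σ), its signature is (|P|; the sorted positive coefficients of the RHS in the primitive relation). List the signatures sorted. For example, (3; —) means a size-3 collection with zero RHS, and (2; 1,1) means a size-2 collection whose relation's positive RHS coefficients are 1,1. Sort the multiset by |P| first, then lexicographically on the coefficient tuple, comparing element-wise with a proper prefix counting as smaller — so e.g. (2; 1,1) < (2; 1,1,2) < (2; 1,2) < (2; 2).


9 minimal non-faces of Δ(Σ) (on 8 rays):

  P = {1,5}:  v_{1} + v_{5} = 0  →  sig = (2; —)
  P = {2,6}:  v_{2} + v_{6} = 0  →  sig = (2; —)
  P = {1,7}:  v_{1} + v_{7} = v_{0} + v_{6}  →  sig = (2; 1,1)
  P = {2,7}:  v_{2} + v_{7} = v_{0} + v_{5}  →  sig = (2; 1,1)
  P = {1,2}:  v_{1} + v_{2} = v_{0} + v_{3} + v_{4}  →  sig = (2; 1,1,1)
  P = {3,4,7}:  v_{3} + v_{4} + v_{7} = 0  →  sig = (3; —)
  P = {0,5,6}:  v_{0} + v_{5} + v_{6} = v_{7}  →  sig = (3; 1)
  P = {0,3,4,5}:  v_{0} + v_{3} + v_{4} + v_{5} = v_{2}  →  sig = (4; 1)
  P = {0,3,4,6}:  v_{0} + v_{3} + v_{4} + v_{6} = v_{1}  →  sig = (4; 1)

Hence PRS(X_Σ) =
    |P|=2: 5 collections, coeffs (), (), (1,1), (1,1), (1,1,1)
    |P|=3: 2 collections, coeffs (), (1)
    |P|=4: 2 collections, coeffs (1), (1)


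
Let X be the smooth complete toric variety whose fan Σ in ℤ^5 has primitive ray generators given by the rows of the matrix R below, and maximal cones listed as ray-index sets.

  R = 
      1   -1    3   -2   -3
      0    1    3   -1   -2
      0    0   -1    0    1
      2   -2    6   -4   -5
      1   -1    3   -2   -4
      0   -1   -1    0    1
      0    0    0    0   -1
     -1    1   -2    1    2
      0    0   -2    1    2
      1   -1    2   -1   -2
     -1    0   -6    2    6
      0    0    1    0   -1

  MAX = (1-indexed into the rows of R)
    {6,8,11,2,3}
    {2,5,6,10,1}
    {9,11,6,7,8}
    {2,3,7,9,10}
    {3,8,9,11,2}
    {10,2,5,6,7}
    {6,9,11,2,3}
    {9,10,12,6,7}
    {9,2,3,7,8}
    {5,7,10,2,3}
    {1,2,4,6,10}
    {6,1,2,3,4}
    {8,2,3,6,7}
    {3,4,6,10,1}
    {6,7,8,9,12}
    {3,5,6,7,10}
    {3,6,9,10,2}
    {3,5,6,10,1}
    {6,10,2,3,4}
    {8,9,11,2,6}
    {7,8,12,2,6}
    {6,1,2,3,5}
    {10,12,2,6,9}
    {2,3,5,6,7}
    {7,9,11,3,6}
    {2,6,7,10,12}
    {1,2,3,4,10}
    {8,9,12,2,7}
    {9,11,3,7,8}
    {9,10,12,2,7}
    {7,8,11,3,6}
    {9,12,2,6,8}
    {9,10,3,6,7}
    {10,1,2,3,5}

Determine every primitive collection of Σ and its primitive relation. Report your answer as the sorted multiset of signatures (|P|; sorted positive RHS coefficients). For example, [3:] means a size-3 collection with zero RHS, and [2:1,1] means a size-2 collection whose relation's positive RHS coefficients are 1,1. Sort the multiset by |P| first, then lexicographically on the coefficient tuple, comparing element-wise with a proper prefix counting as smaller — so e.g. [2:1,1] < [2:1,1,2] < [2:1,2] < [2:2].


Σ has 25 primitive collections:

  {3,12}:  v_{3} + v_{12} = 0  ⟹  sig = [2:]
  {8,10}:  v_{8} + v_{10} = 0  ⟹  sig = [2:]
  {1,7}:  v_{1} + v_{7} = v_{5}  ⟹  sig = [2:1]
  {1,9}:  v_{1} + v_{9} = v_{3} + v_{10}  ⟹  sig = [2:1,1]
  {5,9}:  v_{5} + v_{9} = v_{3} + v_{7} + v_{10}  ⟹  sig = [2:1,1,1]
  {10,11}:  v_{10} + v_{11} = v_{3} + v_{6} + v_{9}  ⟹  sig = [2:1,1,1]
  {11,12}:  v_{11} + v_{12} = v_{6} + v_{8} + v_{9}  ⟹  sig = [2:1,1,1]
  {1,8}:  v_{1} + v_{8} = v_{2} + v_{3} + v_{6} + v_{7}  ⟹  sig = [2:1,1,1,1]
  {1,12}:  v_{1} + v_{12} = v_{2} + v_{6} + v_{7} + v_{10}  ⟹  sig = [2:1,1,1,1]
  {4,8}:  v_{4} + v_{8} = v_{1} + v_{2} + v_{3} + v_{6}  ⟹  sig = [2:1,1,1,1]
  {4,12}:  v_{4} + v_{12} = v_{1} + v_{2} + v_{6} + v_{10}  ⟹  sig = [2:1,1,1,1]
  {5,8}:  v_{5} + v_{8} = v_{2} + v_{3} + v_{6} + 2·v_{7}  ⟹  sig = [2:1,1,1,2]
  {5,12}:  v_{5} + v_{12} = v_{2} + v_{6} + 2·v_{7} + v_{10}  ⟹  sig = [2:1,1,1,2]
  {5,11}:  v_{5} + v_{11} = 2·v_{3} + v_{6} + v_{7}  ⟹  sig = [2:1,1,2]
  {4,9}:  v_{4} + v_{9} = v_{2} + 2·v_{3} + v_{6} + 2·v_{10}  ⟹  sig = [2:1,1,2,2]
  {4,11}:  v_{4} + v_{11} = v_{2} + 3·v_{3} + 2·v_{6} + v_{10}  ⟹  sig = [2:1,1,2,3]
  {1,11}:  v_{1} + v_{11} = 2·v_{3} + v_{6}  ⟹  sig = [2:1,2]
  {4,7}:  v_{4} + v_{7} = 2·v_{1}  ⟹  sig = [2:2]
  {4,5}:  v_{4} + v_{5} = 3·v_{1}  ⟹  sig = [2:3]
  {2,7,11}:  v_{2} + v_{7} + v_{11} = v_{3} + v_{8}  ⟹  sig = [3:1,1]
  {2,6,7,9}:  v_{2} + v_{6} + v_{7} + v_{9} = 0  ⟹  sig = [4:]
  {3,6,8,9}:  v_{3} + v_{6} + v_{8} + v_{9} = v_{11}  ⟹  sig = [4:1]
  {1,2,3,6,10}:  v_{1} + v_{2} + v_{3} + v_{6} + v_{10} = v_{4}  ⟹  sig = [5:1]
  {2,3,6,7,10}:  v_{2} + v_{3} + v_{6} + v_{7} + v_{10} = v_{1}  ⟹  sig = [5:1]
  {2,3,5,6,10}:  v_{2} + v_{3} + v_{5} + v_{6} + v_{10} = 2·v_{1}  ⟹  sig = [5:2]

Hence PRS(X_Σ) =
    [2:]
    [2:]
    [2:1]
    [2:1,1]
    [2:1,1,1]
    [2:1,1,1]
    [2:1,1,1]
    [2:1,1,1,1]
    [2:1,1,1,1]
    [2:1,1,1,1]
    [2:1,1,1,1]
    [2:1,1,1,2]
    [2:1,1,1,2]
    [2:1,1,2]
    [2:1,1,2,2]
    [2:1,1,2,3]
    [2:1,2]
    [2:2]
    [2:3]
    [3:1,1]
    [4:]
    [4:1]
    [5:1]
    [5:1]
    [5:2]


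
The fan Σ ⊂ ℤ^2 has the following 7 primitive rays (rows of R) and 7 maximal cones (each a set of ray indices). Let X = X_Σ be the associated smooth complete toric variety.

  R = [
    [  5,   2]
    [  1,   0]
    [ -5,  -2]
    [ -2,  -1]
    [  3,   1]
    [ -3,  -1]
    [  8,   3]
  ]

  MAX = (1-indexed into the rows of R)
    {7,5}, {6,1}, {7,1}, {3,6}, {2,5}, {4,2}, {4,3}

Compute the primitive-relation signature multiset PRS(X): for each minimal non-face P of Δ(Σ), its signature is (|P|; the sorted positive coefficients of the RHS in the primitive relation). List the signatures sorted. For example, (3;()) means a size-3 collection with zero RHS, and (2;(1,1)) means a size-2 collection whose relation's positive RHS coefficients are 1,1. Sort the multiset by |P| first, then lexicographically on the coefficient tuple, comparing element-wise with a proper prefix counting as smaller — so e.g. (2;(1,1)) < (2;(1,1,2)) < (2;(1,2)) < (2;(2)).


Primitive collections (14):

  P = {1,3}:  v_{1} + v_{3} = 0 — sig = (2;())
  P = {5,6}:  v_{5} + v_{6} = 0 — sig = (2;())
  P = {1,4}:  v_{1} + v_{4} = v_{5} — sig = (2;(1))
  P = {1,5}:  v_{1} + v_{5} = v_{7} — sig = (2;(1))
  P = {2,6}:  v_{2} + v_{6} = v_{4} — sig = (2;(1))
  P = {3,5}:  v_{3} + v_{5} = v_{4} — sig = (2;(1))
  P = {3,7}:  v_{3} + v_{7} = v_{5} — sig = (2;(1))
  P = {4,5}:  v_{4} + v_{5} = v_{2} — sig = (2;(1))
  P = {4,6}:  v_{4} + v_{6} = v_{3} — sig = (2;(1))
  P = {6,7}:  v_{6} + v_{7} = v_{1} — sig = (2;(1))
  P = {1,2}:  v_{1} + v_{2} = 2·v_{5} — sig = (2;(2))
  P = {2,3}:  v_{2} + v_{3} = 2·v_{4} — sig = (2;(2))
  P = {4,7}:  v_{4} + v_{7} = 2·v_{5} — sig = (2;(2))
  P = {2,7}:  v_{2} + v_{7} = 3·v_{5} — sig = (2;(3))

Hence PRS(X_Σ) =
    |P|=2: 14 collections, coeffs (), (), (1), (1), (1), (1), (1), (1), (1), (1), (2), (2), (2), (3)


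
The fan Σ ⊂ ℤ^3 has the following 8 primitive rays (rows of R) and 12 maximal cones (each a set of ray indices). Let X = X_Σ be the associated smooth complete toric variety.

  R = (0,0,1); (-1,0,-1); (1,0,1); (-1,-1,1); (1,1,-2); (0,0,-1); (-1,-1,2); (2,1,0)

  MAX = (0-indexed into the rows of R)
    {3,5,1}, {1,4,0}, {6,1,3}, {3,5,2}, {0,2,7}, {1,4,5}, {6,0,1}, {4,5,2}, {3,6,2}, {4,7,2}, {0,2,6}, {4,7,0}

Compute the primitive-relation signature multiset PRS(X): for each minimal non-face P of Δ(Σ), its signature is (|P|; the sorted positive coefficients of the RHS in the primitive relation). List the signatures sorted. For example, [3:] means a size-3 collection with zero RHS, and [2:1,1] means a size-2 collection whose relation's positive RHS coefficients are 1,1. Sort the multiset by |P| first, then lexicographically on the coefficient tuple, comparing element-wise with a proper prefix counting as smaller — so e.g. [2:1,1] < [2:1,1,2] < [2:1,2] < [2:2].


Minimal non-faces — 11 found among 8 rays, 12 max cones:

  P={0,5}:  v_{0} + v_{5} = 0  →  sig = [2:]
  P={1,2}:  v_{1} + v_{2} = 0  →  sig = [2:]
  P={4,6}:  v_{4} + v_{6} = 0  →  sig = [2:]
  P={0,3}:  v_{0} + v_{3} = v_{6}  →  sig = [2:1]
  P={3,4}:  v_{3} + v_{4} = v_{5}  →  sig = [2:1]
  P={3,7}:  v_{3} + v_{7} = v_{2}  →  sig = [2:1]
  P={5,6}:  v_{5} + v_{6} = v_{3}  →  sig = [2:1]
  P={1,7}:  v_{1} + v_{7} = v_{0} + v_{4}  →  sig = [2:1,1]
  P={5,7}:  v_{5} + v_{7} = v_{2} + v_{4}  →  sig = [2:1,1]
  P={6,7}:  v_{6} + v_{7} = v_{0} + v_{2}  →  sig = [2:1,1]
  P={0,2,4}:  v_{0} + v_{2} + v_{4} = v_{7}  →  sig = [3:1]

Sorted signature multiset PRS(X):
    [2:]
    [2:]
    [2:]
    [2:1]
    [2:1]
    [2:1]
    [2:1]
    [2:1,1]
    [2:1,1]
    [2:1,1]
    [3:1]


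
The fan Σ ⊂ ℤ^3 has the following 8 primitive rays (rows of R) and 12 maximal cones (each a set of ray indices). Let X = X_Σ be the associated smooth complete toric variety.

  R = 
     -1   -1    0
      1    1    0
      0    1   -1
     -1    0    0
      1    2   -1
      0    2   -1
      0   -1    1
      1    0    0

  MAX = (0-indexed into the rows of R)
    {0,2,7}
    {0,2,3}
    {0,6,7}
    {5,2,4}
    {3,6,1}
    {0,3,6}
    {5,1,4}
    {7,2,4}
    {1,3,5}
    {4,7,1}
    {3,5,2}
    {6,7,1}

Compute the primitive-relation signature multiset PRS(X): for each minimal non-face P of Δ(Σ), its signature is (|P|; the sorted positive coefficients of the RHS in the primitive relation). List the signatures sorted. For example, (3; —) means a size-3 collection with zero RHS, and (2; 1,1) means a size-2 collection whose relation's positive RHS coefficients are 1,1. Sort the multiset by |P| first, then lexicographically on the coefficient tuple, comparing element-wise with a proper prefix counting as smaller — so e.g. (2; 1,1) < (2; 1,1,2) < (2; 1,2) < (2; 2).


|primitive collections| = 10. Relations:

  P = {0,1}:  v_{0} + v_{1} = 0  ⇒ sig = (2; —)
  P = {2,6}:  v_{2} + v_{6} = 0  ⇒ sig = (2; —)
  P = {3,7}:  v_{3} + v_{7} = 0  ⇒ sig = (2; —)
  P = {0,4}:  v_{0} + v_{4} = v_{2}  ⇒ sig = (2; 1)
  P = {1,2}:  v_{1} + v_{2} = v_{4}  ⇒ sig = (2; 1)
  P = {3,4}:  v_{3} + v_{4} = v_{5}  ⇒ sig = (2; 1)
  P = {4,6}:  v_{4} + v_{6} = v_{1}  ⇒ sig = (2; 1)
  P = {5,7}:  v_{5} + v_{7} = v_{4}  ⇒ sig = (2; 1)
  P = {0,5}:  v_{0} + v_{5} = v_{2} + v_{3}  ⇒ sig = (2; 1,1)
  P = {5,6}:  v_{5} + v_{6} = v_{1} + v_{3}  ⇒ sig = (2; 1,1)

so the primitive-relation signature multiset is
    (2; —)
    (2; —)
    (2; —)
    (2; 1)
    (2; 1)
    (2; 1)
    (2; 1)
    (2; 1)
    (2; 1,1)
    (2; 1,1)


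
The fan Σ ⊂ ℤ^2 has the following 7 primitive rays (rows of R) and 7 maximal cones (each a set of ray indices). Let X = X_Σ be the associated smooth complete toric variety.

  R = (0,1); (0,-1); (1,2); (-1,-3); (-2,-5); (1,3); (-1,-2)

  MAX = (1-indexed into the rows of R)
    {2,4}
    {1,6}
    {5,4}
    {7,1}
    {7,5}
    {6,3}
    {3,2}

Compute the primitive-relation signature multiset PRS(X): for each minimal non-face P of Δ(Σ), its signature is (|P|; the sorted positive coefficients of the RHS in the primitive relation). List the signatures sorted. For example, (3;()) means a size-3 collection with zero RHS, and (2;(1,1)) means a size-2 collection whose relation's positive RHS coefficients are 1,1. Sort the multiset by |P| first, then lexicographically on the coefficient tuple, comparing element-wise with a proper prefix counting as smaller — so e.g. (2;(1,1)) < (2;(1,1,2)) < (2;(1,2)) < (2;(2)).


Primitive collections (14):

  P={1,2}:  v_{1} + v_{2} = 0  so sig = (2;())
  P={3,7}:  v_{3} + v_{7} = 0  so sig = (2;())
  P={4,6}:  v_{4} + v_{6} = 0  so sig = (2;())
  P={1,3}:  v_{1} + v_{3} = v_{6}  so sig = (2;(1))
  P={1,4}:  v_{1} + v_{4} = v_{7}  so sig = (2;(1))
  P={2,6}:  v_{2} + v_{6} = v_{3}  so sig = (2;(1))
  P={2,7}:  v_{2} + v_{7} = v_{4}  so sig = (2;(1))
  P={3,4}:  v_{3} + v_{4} = v_{2}  so sig = (2;(1))
  P={3,5}:  v_{3} + v_{5} = v_{4}  so sig = (2;(1))
  P={4,7}:  v_{4} + v_{7} = v_{5}  so sig = (2;(1))
  P={5,6}:  v_{5} + v_{6} = v_{7}  so sig = (2;(1))
  P={6,7}:  v_{6} + v_{7} = v_{1}  so sig = (2;(1))
  P={1,5}:  v_{1} + v_{5} = 2·v_{7}  so sig = (2;(2))
  P={2,5}:  v_{2} + v_{5} = 2·v_{4}  so sig = (2;(2))

Hence PRS(X_Σ) =
    |P|=2: 14 collections, coeffs (), (), (), (1), (1), (1), (1), (1), (1), (1), (1), (1), (2), (2)


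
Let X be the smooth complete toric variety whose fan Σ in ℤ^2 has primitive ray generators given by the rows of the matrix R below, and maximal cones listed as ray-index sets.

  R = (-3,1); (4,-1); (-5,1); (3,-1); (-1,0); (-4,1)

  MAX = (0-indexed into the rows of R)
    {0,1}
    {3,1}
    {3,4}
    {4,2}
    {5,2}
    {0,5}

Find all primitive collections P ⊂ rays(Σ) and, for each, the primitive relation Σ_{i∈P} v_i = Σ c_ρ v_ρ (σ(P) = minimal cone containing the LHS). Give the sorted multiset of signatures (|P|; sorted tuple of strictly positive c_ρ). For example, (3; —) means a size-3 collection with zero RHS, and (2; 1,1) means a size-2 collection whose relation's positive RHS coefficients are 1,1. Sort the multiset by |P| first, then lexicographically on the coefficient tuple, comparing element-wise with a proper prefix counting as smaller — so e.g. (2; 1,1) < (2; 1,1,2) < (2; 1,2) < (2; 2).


|primitive collections| = 9. Relations:

  • {0,3}:  v_{0} + v_{3} = 0  so sig = (2; —)
  • {1,5}:  v_{1} + v_{5} = 0  so sig = (2; —)
  • {0,4}:  v_{0} + v_{4} = v_{5}  so sig = (2; 1)
  • {1,2}:  v_{1} + v_{2} = v_{4}  so sig = (2; 1)
  • {1,4}:  v_{1} + v_{4} = v_{3}  so sig = (2; 1)
  • {3,5}:  v_{3} + v_{5} = v_{4}  so sig = (2; 1)
  • {4,5}:  v_{4} + v_{5} = v_{2}  so sig = (2; 1)
  • {0,2}:  v_{0} + v_{2} = 2·v_{5}  so sig = (2; 2)
  • {2,3}:  v_{2} + v_{3} = 2·v_{4}  so sig = (2; 2)

Sorted signature multiset PRS(X):
[(2; —), (2; —), (2; 1), (2; 1), (2; 1), (2; 1), (2; 1), (2; 2), (2; 2)]


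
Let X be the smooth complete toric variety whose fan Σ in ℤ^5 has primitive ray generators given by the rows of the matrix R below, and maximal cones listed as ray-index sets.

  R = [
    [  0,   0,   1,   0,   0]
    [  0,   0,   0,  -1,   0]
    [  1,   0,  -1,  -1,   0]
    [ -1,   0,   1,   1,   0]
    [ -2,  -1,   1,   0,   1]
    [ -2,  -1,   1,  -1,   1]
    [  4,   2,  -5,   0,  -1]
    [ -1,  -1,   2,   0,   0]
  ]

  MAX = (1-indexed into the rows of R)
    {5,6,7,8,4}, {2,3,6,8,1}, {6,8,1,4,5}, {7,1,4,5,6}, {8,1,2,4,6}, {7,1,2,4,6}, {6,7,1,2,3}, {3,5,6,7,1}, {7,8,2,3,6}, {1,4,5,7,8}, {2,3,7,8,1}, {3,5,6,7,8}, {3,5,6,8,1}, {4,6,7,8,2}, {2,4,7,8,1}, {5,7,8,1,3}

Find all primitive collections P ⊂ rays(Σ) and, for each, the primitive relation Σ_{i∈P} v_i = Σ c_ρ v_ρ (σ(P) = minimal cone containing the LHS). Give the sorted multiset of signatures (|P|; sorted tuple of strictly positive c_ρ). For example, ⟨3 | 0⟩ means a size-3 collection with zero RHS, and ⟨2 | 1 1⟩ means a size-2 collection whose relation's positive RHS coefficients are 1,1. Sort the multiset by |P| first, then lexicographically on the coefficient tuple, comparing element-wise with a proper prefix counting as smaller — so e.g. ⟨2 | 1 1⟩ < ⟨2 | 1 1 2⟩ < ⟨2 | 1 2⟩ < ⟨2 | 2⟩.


The 3 primitive collections of Σ (r=8, n=5):

  • {3,4}:  v_{3} + v_{4} = 0 — sig = ⟨2 | 0⟩
  • {2,5}:  v_{2} + v_{5} = v_{6} — sig = ⟨2 | 1⟩
  • {1,6,7,8}:  v_{1} + v_{6} + v_{7} + v_{8} = v_{3} — sig = ⟨4 | 1⟩

Signatures (|P|; sorted positive RHS coefficients), sorted:
[⟨2 | 0⟩, ⟨2 | 1⟩, ⟨4 | 1⟩]
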